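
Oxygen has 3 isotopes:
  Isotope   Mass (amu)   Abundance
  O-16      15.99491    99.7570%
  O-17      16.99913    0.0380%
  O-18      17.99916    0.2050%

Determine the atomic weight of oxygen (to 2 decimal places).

16.00 amu

The abundance-weighted mean is 0.997570 × 15.99491 + 0.000380 × 16.99913 + 0.002050 × 17.99916
= 15.956042 + 0.006460 + 0.036898 = 15.999400 amu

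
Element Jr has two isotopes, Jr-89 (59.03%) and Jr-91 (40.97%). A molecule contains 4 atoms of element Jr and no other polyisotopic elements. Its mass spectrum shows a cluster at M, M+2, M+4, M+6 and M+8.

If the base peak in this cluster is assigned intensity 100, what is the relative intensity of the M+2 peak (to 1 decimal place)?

96.1

Term probabilities: M 0.1214, M+2 0.3371, M+4 0.3509, M+6 0.1624, M+8 0.0282. Base peak = M+4.
P(M+4) = C(4,2) × 0.5903^2 × 0.4097^2 = 6 × 0.34845409 × 0.16785409 = 0.350937 (base)
P(M+2) = C(4,1) × 0.5903^3 × 0.4097^1 = 4 × 0.20569245 × 0.4097 = 0.337089
Relative intensity = 0.337089 / 0.350937 × 100 = 96.1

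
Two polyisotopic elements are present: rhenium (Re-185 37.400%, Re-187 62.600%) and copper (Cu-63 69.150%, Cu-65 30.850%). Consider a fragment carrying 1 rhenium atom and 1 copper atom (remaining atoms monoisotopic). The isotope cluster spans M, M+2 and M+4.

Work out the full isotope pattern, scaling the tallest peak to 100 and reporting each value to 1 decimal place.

Rhenium pattern (n=1): 0.3740 : 0.6260
Copper pattern (n=1): 0.6915 : 0.3085
Convolve the two distributions (both contribute in 2-u steps):
  M: 0.3740×0.6915 = 0.258621
  M+2: 0.3740×0.3085 + 0.6260×0.6915 = 0.548258
  M+4: 0.6260×0.3085 = 0.193121
Scale to base peak (0.548258) = 100: 47.2 : 100.0 : 35.2

47.2 : 100.0 : 35.2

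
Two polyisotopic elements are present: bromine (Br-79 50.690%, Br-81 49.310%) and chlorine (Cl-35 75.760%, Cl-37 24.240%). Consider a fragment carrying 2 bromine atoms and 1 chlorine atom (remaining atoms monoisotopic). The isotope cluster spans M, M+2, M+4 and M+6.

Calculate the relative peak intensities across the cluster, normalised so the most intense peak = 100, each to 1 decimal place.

44.1 : 100.0 : 69.2 : 13.4

Bromine pattern (n=2): 0.25694761 : 0.49990478 : 0.24314761
Chlorine pattern (n=1): 0.7576 : 0.2424
Convolve the two distributions (both contribute in 2-u steps):
  M: 0.25694761×0.7576 = 0.194664
  M+2: 0.25694761×0.2424 + 0.49990478×0.7576 = 0.441012
  M+4: 0.49990478×0.2424 + 0.24314761×0.7576 = 0.305386
  M+6: 0.24314761×0.2424 = 0.058939
Scale to base peak (0.441012) = 100: 44.1 : 100.0 : 69.2 : 13.4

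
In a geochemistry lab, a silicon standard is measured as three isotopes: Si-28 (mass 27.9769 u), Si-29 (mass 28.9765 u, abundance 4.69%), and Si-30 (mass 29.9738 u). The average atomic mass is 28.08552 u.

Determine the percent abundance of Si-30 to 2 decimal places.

The remaining 95.31% is split between Si-28 (fraction x) and Si-30 (fraction 0.9531 − x).
Substituting: 27.9769x + 29.9738(0.9531 − x) = 26.72652215
(27.9769 − 29.9738)x = -1.84150663  ⇒  x = 0.92218, y = 0.03092
Si-28: 92.22%, Si-30: 3.09%.

3.09%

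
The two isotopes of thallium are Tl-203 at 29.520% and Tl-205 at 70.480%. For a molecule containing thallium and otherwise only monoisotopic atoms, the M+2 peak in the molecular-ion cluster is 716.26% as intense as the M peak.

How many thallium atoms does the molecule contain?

The M+2/M ratio from n Tl atoms is n · q/p = n · 0.70480/0.29520.
n = 7.1626 × 0.29520/0.70480 = 3.00 ≈ 3

3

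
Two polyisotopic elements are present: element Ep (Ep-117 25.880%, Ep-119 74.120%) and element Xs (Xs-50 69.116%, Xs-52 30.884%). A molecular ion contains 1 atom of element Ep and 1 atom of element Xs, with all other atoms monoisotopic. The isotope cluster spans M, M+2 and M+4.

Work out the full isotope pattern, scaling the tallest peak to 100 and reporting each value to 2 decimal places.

30.20 : 100.00 : 38.65

Element Ep pattern (n=1): 0.2588 : 0.7412
Element Xs pattern (n=1): 0.69116 : 0.30884
Convolve the two distributions (both contribute in 2-u steps):
  M: 0.2588×0.69116 = 0.178872
  M+2: 0.2588×0.30884 + 0.7412×0.69116 = 0.592216
  M+4: 0.7412×0.30884 = 0.228912
Scale to base peak (0.592216) = 100: 30.20 : 100.00 : 38.65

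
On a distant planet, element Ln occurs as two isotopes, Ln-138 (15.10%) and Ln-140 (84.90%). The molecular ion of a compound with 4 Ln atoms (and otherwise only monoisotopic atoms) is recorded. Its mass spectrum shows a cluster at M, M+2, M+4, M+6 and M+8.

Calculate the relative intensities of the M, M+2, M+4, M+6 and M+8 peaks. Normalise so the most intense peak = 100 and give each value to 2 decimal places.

Expanding (0.1510 + 0.8490)^4:
P(M) = 0.1510^4 = 0.000520
P(M+2) = 4 × 0.1510^3 × 0.8490^1 = 0.011692
P(M+4) = 6 × 0.1510^2 × 0.8490^2 = 0.098610
P(M+6) = 4 × 0.1510^1 × 0.8490^3 = 0.369624
P(M+8) = 0.8490^4 = 0.519554
The M+8 peak is largest (0.519554); scaling to 100 gives 0.10 : 2.25 : 18.98 : 71.14 : 100.00.

0.10 : 2.25 : 18.98 : 71.14 : 100.00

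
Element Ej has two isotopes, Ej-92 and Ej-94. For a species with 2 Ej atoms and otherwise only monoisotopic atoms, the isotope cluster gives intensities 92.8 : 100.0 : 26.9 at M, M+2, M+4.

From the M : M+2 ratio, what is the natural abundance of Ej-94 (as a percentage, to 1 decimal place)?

Write p for the Ej-92 fraction. I(M+2)/I(M) = [C(2,1)·p^1·(1−p)] / p^2 = 2·(1−p)/p = 100.0/92.8 = 1.0776
(1−p)/p = 1.0776/2 = 0.5388  ⇒  p = 1/(1 + 0.5388) = 0.6499
Ej-92: 65.0%, Ej-94: 35.0%.

35.0%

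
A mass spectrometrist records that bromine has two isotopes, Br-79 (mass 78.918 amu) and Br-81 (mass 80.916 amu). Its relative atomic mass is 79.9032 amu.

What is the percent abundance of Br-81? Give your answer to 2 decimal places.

Let x be the fractional abundance of Br-79; then Br-81 has abundance 1 − x.
78.918·x + 80.916·(1 − x) = 79.9032
(78.918 − 80.916)·x = 79.9032 − 80.916
x = -1.0128 / -1.998 = 0.50691 → 50.69% Br-79, 49.31% Br-81.

49.31%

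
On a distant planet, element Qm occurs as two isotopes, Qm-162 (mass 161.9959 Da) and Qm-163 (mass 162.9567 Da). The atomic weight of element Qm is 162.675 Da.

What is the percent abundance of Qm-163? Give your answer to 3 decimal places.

70.681%

Let x be the fractional abundance of Qm-162; then Qm-163 has abundance 1 − x.
161.9959·x + 162.9567·(1 − x) = 162.675
(161.9959 − 162.9567)·x = 162.675 − 162.9567
x = -0.2817 / -0.9608 = 0.29319 → 29.319% Qm-162, 70.681% Qm-163.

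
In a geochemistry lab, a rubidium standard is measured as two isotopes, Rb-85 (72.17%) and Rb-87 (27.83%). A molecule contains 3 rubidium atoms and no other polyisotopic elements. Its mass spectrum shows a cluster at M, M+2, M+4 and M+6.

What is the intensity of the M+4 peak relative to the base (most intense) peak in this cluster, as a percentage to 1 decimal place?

Binomial terms of (0.7217 + 0.2783)^3: M 0.3759, M+2 0.4349, M+4 0.1677, M+6 0.0216 → M+2 is the base peak.
P(M+2) = C(3,1) × 0.7217^2 × 0.2783^1 = 3 × 0.52085089 × 0.2783 = 0.434858 (base)
P(M+4) = C(3,2) × 0.7217^1 × 0.2783^2 = 3 × 0.7217 × 0.07745089 = 0.167689
Relative intensity = 0.167689 / 0.434858 × 100 = 38.6

38.6%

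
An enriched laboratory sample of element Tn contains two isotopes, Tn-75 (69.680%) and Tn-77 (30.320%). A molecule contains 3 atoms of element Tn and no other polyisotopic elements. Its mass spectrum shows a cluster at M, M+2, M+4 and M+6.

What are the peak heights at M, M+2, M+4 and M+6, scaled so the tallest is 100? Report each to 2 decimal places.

Each Tn atom is independently Tn-75 (p = 0.69680) or Tn-77 (q = 0.30320); the cluster is the binomial expansion (p + q)^3.
P(M) = 0.69680^3 = 0.338317
P(M+2) = 3 × 0.69680^2 × 0.30320^1 = 0.441638
P(M+4) = 3 × 0.69680^1 × 0.30320^2 = 0.192171
P(M+6) = 0.30320^3 = 0.027873
The M+2 peak is largest (0.441638); scaling to 100 gives 76.61 : 100.00 : 43.51 : 6.31.

76.61 : 100.00 : 43.51 : 6.31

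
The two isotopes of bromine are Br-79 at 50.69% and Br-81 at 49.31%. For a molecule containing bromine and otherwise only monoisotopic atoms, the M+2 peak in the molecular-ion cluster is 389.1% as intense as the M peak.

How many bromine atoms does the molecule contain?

4

The M+2/M ratio from n Br atoms is n · q/p = n · 0.4931/0.5069.
n = 3.891 × 0.5069/0.4931 = 4.00 ≈ 4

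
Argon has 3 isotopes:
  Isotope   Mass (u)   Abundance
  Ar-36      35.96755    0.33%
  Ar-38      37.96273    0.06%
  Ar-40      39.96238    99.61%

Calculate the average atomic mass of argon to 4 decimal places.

Ar = Σ fᵢ·mᵢ = 0.0033 × 35.96755 + 0.0006 × 37.96273 + 0.9961 × 39.96238
= 0.118693 + 0.022778 + 39.806527 = 39.947998 u

39.9480 u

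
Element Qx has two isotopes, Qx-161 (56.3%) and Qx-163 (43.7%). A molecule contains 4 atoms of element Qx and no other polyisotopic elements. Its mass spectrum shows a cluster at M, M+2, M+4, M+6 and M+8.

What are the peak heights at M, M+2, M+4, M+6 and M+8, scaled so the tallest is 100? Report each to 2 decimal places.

27.66 : 85.89 : 100.00 : 51.75 : 10.04

Expanding (0.563 + 0.437)^4:
P(M) = 0.563^4 = 0.100469
P(M+2) = 4 × 0.563^3 × 0.437^1 = 0.311937
P(M+4) = 6 × 0.563^2 × 0.437^2 = 0.363188
P(M+6) = 4 × 0.563^1 × 0.437^3 = 0.187937
P(M+8) = 0.437^4 = 0.036469
The M+4 peak is largest (0.363188); scaling to 100 gives 27.66 : 85.89 : 100.00 : 51.75 : 10.04.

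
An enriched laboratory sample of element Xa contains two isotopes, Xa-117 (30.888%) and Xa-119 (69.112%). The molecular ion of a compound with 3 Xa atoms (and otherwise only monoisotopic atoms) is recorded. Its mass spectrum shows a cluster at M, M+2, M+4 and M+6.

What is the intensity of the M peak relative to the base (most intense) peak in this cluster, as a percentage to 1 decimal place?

Term probabilities: M 0.0295, M+2 0.1978, M+4 0.4426, M+6 0.3301. Base peak = M+4.
P(M+4) = C(3,2) × 0.30888^1 × 0.69112^2 = 3 × 0.30888 × 0.47764685 = 0.442607 (base)
P(M) = C(3,0) × 0.30888^3 × 0.69112^0 = 1 × 0.02946927 × 1.0000 = 0.029469
Relative intensity = 0.029469 / 0.442607 × 100 = 6.7

6.7%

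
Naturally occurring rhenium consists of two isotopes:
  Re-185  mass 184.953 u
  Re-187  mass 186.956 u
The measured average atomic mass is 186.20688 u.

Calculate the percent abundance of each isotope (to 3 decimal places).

With x = fraction of Re-185 (so Re-187 is 1 − x):
184.953·x + 186.956·(1 − x) = 186.20688
(184.953 − 186.956)·x = 186.20688 − 186.956
x = -0.74912 / -2.003 = 0.37400 → 37.400% Re-185, 62.600% Re-187.

Re-185: 37.400%, Re-187: 62.600%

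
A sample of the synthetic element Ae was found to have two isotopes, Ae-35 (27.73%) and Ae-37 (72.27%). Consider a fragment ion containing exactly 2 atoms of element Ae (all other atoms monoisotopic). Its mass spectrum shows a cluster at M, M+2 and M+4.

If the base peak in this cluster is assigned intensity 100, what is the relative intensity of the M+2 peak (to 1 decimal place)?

Binomial terms of (0.2773 + 0.7227)^2: M 0.0769, M+2 0.4008, M+4 0.5223 → M+4 is the base peak.
P(M+4) = C(2,2) × 0.2773^0 × 0.7227^2 = 1 × 1.0000 × 0.52229529 = 0.522295 (base)
P(M+2) = C(2,1) × 0.2773^1 × 0.7227^1 = 2 × 0.2773 × 0.7227 = 0.400809
Relative intensity = 0.400809 / 0.522295 × 100 = 76.7

76.7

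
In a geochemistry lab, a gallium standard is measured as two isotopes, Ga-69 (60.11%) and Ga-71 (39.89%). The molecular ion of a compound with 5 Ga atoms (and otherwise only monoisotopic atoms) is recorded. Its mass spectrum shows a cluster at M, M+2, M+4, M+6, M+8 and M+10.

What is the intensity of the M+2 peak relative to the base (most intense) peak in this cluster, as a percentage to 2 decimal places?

75.34%

Binomial terms of (0.6011 + 0.3989)^5: M 0.0785, M+2 0.2604, M+4 0.3456, M+6 0.2293, M+8 0.0761, M+10 0.0101 → M+4 is the base peak.
P(M+4) = C(5,2) × 0.6011^3 × 0.3989^2 = 10 × 0.21719018 × 0.15912121 = 0.345596 (base)
P(M+2) = C(5,1) × 0.6011^4 × 0.3989^1 = 5 × 0.13055302 × 0.3989 = 0.260388
Relative intensity = 0.260388 / 0.345596 × 100 = 75.34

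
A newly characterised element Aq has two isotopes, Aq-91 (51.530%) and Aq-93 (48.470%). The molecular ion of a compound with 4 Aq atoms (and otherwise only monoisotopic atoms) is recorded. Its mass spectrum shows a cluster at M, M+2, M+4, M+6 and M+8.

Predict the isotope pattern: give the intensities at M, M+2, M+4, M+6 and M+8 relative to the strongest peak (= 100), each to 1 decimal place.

Expanding (0.51530 + 0.48470)^4:
P(M) = 0.51530^4 = 0.070508
P(M+2) = 4 × 0.51530^3 × 0.48470^1 = 0.265285
P(M+4) = 6 × 0.51530^2 × 0.48470^2 = 0.374298
P(M+6) = 4 × 0.51530^1 × 0.48470^3 = 0.234714
P(M+8) = 0.48470^4 = 0.055194
The M+4 peak is largest (0.374298); scaling to 100 gives 18.8 : 70.9 : 100.0 : 62.7 : 14.7.

18.8 : 70.9 : 100.0 : 62.7 : 14.7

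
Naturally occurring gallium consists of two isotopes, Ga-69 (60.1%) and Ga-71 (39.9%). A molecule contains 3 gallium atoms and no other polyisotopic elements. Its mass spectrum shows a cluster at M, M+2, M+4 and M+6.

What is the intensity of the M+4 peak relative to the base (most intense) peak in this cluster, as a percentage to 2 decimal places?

66.39%

Term probabilities: M 0.2171, M+2 0.4324, M+4 0.2870, M+6 0.0635. Base peak = M+2.
P(M+2) = C(3,1) × 0.601^2 × 0.399^1 = 3 × 0.361201 × 0.3990 = 0.432358 (base)
P(M+4) = C(3,2) × 0.601^1 × 0.399^2 = 3 × 0.6010 × 0.159201 = 0.287039
Relative intensity = 0.287039 / 0.432358 × 100 = 66.39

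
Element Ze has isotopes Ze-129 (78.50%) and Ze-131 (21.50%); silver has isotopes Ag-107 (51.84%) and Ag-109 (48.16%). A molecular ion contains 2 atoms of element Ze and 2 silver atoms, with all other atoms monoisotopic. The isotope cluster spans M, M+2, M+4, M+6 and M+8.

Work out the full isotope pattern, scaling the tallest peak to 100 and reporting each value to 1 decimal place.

41.6 : 100.0 : 81.3 : 25.4 : 2.7

Element Ze pattern (n=2): 0.616225 : 0.33755 : 0.046225
Silver pattern (n=2): 0.26873856 : 0.49932288 : 0.23193856
Convolve the two distributions (both contribute in 2-u steps):
  M: 0.616225×0.26873856 = 0.165603
  M+2: 0.616225×0.49932288 + 0.33755×0.26873856 = 0.398408
  M+4: 0.616225×0.23193856 + 0.33755×0.49932288 + 0.046225×0.26873856 = 0.323895
  M+6: 0.33755×0.23193856 + 0.046225×0.49932288 = 0.101372
  M+8: 0.046225×0.23193856 = 0.010721
Scale to base peak (0.398408) = 100: 41.6 : 100.0 : 81.3 : 25.4 : 2.7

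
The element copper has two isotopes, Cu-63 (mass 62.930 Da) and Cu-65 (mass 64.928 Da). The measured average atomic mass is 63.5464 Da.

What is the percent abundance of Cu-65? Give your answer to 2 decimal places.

Writing the weighted mean with unknown fraction x of Cu-63:
62.930·x + 64.928·(1 − x) = 63.5464
(62.930 − 64.928)·x = 63.5464 − 64.928
x = -1.3816 / -1.998 = 0.69149 → 69.15% Cu-63, 30.85% Cu-65.

30.85%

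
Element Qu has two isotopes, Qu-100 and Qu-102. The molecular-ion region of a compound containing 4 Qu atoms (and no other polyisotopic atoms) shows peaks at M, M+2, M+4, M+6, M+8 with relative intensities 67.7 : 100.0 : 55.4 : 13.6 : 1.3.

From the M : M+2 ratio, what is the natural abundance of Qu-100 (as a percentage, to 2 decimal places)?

73.03%

Let p = fractional abundance of Qu-100. I(M+2)/I(M) = [C(4,1)·p^3·(1−p)] / p^4 = 4·(1−p)/p = 100.0/67.7 = 1.4771
(1−p)/p = 1.4771/4 = 0.3693  ⇒  p = 1/(1 + 0.3693) = 0.7303
Qu-100: 73.03%, Qu-102: 26.97%.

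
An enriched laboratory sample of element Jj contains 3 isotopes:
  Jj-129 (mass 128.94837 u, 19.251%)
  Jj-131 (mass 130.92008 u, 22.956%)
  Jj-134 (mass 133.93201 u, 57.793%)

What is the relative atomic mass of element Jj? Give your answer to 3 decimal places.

Average mass = Σ (abundance × isotope mass) = 0.19251 × 128.94837 + 0.22956 × 130.92008 + 0.57793 × 133.93201
= 24.823851 + 30.054014 + 77.403327 = 132.281192 u

132.281 u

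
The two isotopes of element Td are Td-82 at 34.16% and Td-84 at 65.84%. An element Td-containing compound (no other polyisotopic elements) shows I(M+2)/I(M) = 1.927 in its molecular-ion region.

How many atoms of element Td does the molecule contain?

For n independent Td atoms, I(M+2)/I(M) = n · (abundance Td-84) / (abundance Td-82) = n · 0.6584/0.3416.
n = 1.927 × 0.3416/0.6584 = 1.00 ≈ 1

1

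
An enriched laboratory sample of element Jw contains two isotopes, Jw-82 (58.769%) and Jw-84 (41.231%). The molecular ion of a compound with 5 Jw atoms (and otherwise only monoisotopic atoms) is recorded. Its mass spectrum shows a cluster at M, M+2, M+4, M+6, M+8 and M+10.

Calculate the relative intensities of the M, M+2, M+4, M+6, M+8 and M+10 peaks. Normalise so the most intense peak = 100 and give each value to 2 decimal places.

20.32 : 71.27 : 100.00 : 70.16 : 24.61 : 3.45

The 5 Jw atoms are independent, so intensities follow the terms of (0.58769 + 0.41231)^5.
P(M) = 0.58769^5 = 0.070104
P(M+2) = 5 × 0.58769^4 × 0.41231^1 = 0.245916
P(M+4) = 10 × 0.58769^3 × 0.41231^2 = 0.345058
P(M+6) = 10 × 0.58769^2 × 0.41231^3 = 0.242085
P(M+8) = 5 × 0.58769^1 × 0.41231^4 = 0.084921
P(M+10) = 0.41231^5 = 0.011916
The M+4 peak is largest (0.345058); scaling to 100 gives 20.32 : 71.27 : 100.00 : 70.16 : 24.61 : 3.45.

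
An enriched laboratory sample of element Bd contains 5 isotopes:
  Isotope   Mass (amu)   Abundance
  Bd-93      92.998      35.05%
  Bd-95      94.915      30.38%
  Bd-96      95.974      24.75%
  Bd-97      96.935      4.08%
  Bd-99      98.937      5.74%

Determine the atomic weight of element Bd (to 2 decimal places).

94.82 amu

Weight each isotope mass by its fractional abundance: 0.3505 × 92.998 + 0.3038 × 94.915 + 0.2475 × 95.974 + 0.0408 × 96.935 + 0.0574 × 98.937
= 32.5958 + 28.8352 + 23.7536 + 3.9549 + 5.6790 = 94.8185 amu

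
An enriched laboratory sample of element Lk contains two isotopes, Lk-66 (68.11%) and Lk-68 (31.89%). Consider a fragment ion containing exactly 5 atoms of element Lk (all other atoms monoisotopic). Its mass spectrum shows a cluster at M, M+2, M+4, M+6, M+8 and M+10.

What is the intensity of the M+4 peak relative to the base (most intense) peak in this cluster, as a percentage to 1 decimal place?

(0.6811 + 0.3189)^5 gives M 0.1466, M+2 0.3431, M+4 0.3213, M+6 0.1504, M+8 0.0352, M+10 0.0033; the largest is M+2.
P(M+2) = C(5,1) × 0.6811^4 × 0.3189^1 = 5 × 0.21520062 × 0.3189 = 0.343137 (base)
P(M+4) = C(5,2) × 0.6811^3 × 0.3189^2 = 10 × 0.31596039 × 0.10169721 = 0.321323
Relative intensity = 0.321323 / 0.343137 × 100 = 93.6

93.6%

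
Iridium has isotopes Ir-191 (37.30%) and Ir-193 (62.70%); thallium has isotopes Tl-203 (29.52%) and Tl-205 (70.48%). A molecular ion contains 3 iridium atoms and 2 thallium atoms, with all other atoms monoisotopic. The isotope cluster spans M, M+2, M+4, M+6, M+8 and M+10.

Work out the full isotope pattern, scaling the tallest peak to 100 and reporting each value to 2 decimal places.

Iridium pattern (n=3): 0.05189512 : 0.26170165 : 0.43991135 : 0.24649188
Thallium pattern (n=2): 0.08714304 : 0.41611392 : 0.49674304
Convolve the two distributions (both contribute in 2-u steps):
  M: 0.05189512×0.08714304 = 0.004522
  M+2: 0.05189512×0.41611392 + 0.26170165×0.08714304 = 0.044400
  M+4: 0.05189512×0.49674304 + 0.26170165×0.41611392 + 0.43991135×0.08714304 = 0.173011
  M+6: 0.26170165×0.49674304 + 0.43991135×0.41611392 + 0.24649188×0.08714304 = 0.334532
  M+8: 0.43991135×0.49674304 + 0.24649188×0.41611392 = 0.321092
  M+10: 0.24649188×0.49674304 = 0.122443
Scale to base peak (0.334532) = 100: 1.35 : 13.27 : 51.72 : 100.00 : 95.98 : 36.60

1.35 : 13.27 : 51.72 : 100.00 : 95.98 : 36.60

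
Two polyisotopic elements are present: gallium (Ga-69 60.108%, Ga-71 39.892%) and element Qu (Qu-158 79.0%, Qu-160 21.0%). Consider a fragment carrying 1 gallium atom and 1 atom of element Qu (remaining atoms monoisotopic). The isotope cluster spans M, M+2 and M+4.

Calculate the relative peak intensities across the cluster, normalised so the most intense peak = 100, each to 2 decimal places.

100.00 : 92.95 : 17.64

Gallium pattern (n=1): 0.60108 : 0.39892
Element Qu pattern (n=1): 0.7900 : 0.2100
Convolve the two distributions (both contribute in 2-u steps):
  M: 0.60108×0.7900 = 0.474853
  M+2: 0.60108×0.2100 + 0.39892×0.7900 = 0.441374
  M+4: 0.39892×0.2100 = 0.083773
Scale to base peak (0.474853) = 100: 100.00 : 92.95 : 17.64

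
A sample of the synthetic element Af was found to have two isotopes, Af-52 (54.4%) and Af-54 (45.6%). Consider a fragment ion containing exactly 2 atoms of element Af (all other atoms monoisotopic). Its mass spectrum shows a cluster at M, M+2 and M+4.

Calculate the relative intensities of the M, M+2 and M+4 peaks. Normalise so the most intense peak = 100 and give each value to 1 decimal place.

59.6 : 100.0 : 41.9

Expanding (0.544 + 0.456)^2:
P(M) = 0.544^2 = 0.295936
P(M+2) = 2 × 0.544^1 × 0.456^1 = 0.496128
P(M+4) = 0.456^2 = 0.207936
The M+2 peak is largest (0.496128); scaling to 100 gives 59.6 : 100.0 : 41.9.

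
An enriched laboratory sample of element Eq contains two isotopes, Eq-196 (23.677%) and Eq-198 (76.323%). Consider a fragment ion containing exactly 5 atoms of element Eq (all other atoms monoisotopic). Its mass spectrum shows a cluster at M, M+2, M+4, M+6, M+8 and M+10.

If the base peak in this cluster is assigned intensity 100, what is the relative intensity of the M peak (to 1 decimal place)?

0.2

Term probabilities: M 0.0007, M+2 0.0120, M+4 0.0773, M+6 0.2492, M+8 0.4017, M+10 0.2590. Base peak = M+8.
P(M+8) = C(5,4) × 0.23677^1 × 0.76323^4 = 5 × 0.23677 × 0.33932959 = 0.401715 (base)
P(M) = C(5,0) × 0.23677^5 × 0.76323^0 = 1 × 0.0007441 × 1.0000 = 0.000744
Relative intensity = 0.000744 / 0.401715 × 100 = 0.2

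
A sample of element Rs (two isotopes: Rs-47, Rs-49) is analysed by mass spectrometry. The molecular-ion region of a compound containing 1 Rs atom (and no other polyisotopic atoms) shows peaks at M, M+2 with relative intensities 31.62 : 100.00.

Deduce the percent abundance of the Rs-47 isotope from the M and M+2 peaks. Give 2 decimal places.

Let p = fractional abundance of Rs-47. I(M+2)/I(M) = [C(1,1)·p^0·(1−p)] / p^1 = 1·(1−p)/p = 100.00/31.62 = 3.1626
(1−p)/p = 3.1626/1 = 3.1626  ⇒  p = 1/(1 + 3.1626) = 0.2402
Rs-47: 24.02%, Rs-49: 75.98%.

24.02%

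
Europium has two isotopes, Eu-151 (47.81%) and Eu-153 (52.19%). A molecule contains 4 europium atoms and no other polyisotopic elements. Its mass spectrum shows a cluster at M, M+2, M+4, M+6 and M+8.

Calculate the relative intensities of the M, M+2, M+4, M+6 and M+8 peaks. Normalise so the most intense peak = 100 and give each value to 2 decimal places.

Each Eu atom is independently Eu-151 (p = 0.4781) or Eu-153 (q = 0.5219); the cluster is the binomial expansion (p + q)^4.
P(M) = 0.4781^4 = 0.052249
P(M+2) = 4 × 0.4781^3 × 0.5219^1 = 0.228141
P(M+4) = 6 × 0.4781^2 × 0.5219^2 = 0.373563
P(M+6) = 4 × 0.4781^1 × 0.5219^3 = 0.271857
P(M+8) = 0.5219^4 = 0.074191
The M+4 peak is largest (0.373563); scaling to 100 gives 13.99 : 61.07 : 100.00 : 72.77 : 19.86.

13.99 : 61.07 : 100.00 : 72.77 : 19.86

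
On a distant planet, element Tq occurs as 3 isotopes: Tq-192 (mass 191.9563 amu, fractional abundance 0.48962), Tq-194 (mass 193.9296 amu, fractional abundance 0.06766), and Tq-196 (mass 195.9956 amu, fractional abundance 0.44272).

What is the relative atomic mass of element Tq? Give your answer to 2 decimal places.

193.88 amu

Weight each isotope mass by its fractional abundance: 0.48962 × 191.9563 + 0.06766 × 193.9296 + 0.44272 × 195.9956
= 93.98564 + 13.12128 + 86.77117 = 193.87809 amu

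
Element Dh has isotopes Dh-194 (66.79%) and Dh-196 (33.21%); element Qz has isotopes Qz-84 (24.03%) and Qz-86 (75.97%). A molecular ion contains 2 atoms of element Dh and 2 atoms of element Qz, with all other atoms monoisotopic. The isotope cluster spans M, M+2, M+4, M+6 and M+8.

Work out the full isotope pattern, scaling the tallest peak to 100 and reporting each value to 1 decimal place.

6.0 : 44.3 : 100.0 : 69.6 : 14.9

Element Dh pattern (n=2): 0.44609041 : 0.44361918 : 0.11029041
Element Qz pattern (n=2): 0.05774409 : 0.36511182 : 0.57714409
Convolve the two distributions (both contribute in 2-u steps):
  M: 0.44609041×0.05774409 = 0.025759
  M+2: 0.44609041×0.36511182 + 0.44361918×0.05774409 = 0.188489
  M+4: 0.44609041×0.57714409 + 0.44361918×0.36511182 + 0.11029041×0.05774409 = 0.425798
  M+6: 0.44361918×0.57714409 + 0.11029041×0.36511182 = 0.296301
  M+8: 0.11029041×0.57714409 = 0.063653
Scale to base peak (0.425798) = 100: 6.0 : 44.3 : 100.0 : 69.6 : 14.9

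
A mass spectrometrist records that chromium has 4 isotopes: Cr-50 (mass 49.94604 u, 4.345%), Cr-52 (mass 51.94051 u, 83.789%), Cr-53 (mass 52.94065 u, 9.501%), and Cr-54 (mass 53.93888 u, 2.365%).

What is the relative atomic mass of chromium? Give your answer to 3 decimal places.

Average mass = Σ (abundance × isotope mass) = 0.04345 × 49.94604 + 0.83789 × 51.94051 + 0.09501 × 52.94065 + 0.02365 × 53.93888
= 2.170155 + 43.520434 + 5.029891 + 1.275655 = 51.996135 u

51.996 u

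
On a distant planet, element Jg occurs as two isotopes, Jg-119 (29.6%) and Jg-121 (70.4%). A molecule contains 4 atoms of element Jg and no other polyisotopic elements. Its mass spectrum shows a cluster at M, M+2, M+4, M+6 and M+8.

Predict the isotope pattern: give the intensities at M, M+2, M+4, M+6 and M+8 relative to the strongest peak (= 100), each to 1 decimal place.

The 4 Jg atoms are independent, so intensities follow the terms of (0.296 + 0.704)^4.
P(M) = 0.296^4 = 0.007677
P(M+2) = 4 × 0.296^3 × 0.704^1 = 0.073031
P(M+4) = 6 × 0.296^2 × 0.704^2 = 0.260543
P(M+6) = 4 × 0.296^1 × 0.704^3 = 0.413114
P(M+8) = 0.704^4 = 0.245635
The M+6 peak is largest (0.413114); scaling to 100 gives 1.9 : 17.7 : 63.1 : 100.0 : 59.5.

1.9 : 17.7 : 63.1 : 100.0 : 59.5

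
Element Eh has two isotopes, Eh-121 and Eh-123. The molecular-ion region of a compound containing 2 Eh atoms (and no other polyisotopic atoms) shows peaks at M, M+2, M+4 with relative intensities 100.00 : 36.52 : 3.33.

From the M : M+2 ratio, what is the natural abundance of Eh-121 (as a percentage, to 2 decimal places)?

84.56%

Write p for the Eh-121 fraction. I(M+2)/I(M) = [C(2,1)·p^1·(1−p)] / p^2 = 2·(1−p)/p = 36.52/100.00 = 0.3652
(1−p)/p = 0.3652/2 = 0.1826  ⇒  p = 1/(1 + 0.1826) = 0.8456
Eh-121: 84.56%, Eh-123: 15.44%.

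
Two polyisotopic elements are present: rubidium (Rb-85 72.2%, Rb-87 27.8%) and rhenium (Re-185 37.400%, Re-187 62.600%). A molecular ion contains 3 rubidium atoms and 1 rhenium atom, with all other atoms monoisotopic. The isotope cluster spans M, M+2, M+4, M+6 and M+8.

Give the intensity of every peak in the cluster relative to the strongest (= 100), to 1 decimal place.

35.3 : 100.0 : 84.1 : 28.3 : 3.4

Rubidium pattern (n=3): 0.37636705 : 0.43475086 : 0.16739714 : 0.02148495
Rhenium pattern (n=1): 0.3740 : 0.6260
Convolve the two distributions (both contribute in 2-u steps):
  M: 0.37636705×0.3740 = 0.140761
  M+2: 0.37636705×0.6260 + 0.43475086×0.3740 = 0.398203
  M+4: 0.43475086×0.6260 + 0.16739714×0.3740 = 0.334761
  M+6: 0.16739714×0.6260 + 0.02148495×0.3740 = 0.112826
  M+8: 0.02148495×0.6260 = 0.013450
Scale to base peak (0.398203) = 100: 35.3 : 100.0 : 84.1 : 28.3 : 3.4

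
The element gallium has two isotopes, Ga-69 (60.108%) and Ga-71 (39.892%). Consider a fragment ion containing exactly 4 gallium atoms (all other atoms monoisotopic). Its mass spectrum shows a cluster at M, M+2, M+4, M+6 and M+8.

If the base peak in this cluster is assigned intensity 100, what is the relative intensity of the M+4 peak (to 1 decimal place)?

99.6

Term probabilities: M 0.1305, M+2 0.3465, M+4 0.3450, M+6 0.1526, M+8 0.0253. Base peak = M+2.
P(M+2) = C(4,1) × 0.60108^3 × 0.39892^1 = 4 × 0.2171685 × 0.39892 = 0.346531 (base)
P(M+4) = C(4,2) × 0.60108^2 × 0.39892^2 = 6 × 0.36129717 × 0.15913717 = 0.344975
Relative intensity = 0.344975 / 0.346531 × 100 = 99.6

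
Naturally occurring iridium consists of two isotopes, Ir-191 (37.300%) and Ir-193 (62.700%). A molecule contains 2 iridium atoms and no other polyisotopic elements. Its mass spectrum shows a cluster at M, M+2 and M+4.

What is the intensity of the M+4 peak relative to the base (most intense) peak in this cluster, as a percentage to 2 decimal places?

(0.37300 + 0.62700)^2 gives M 0.1391, M+2 0.4677, M+4 0.3931; the largest is M+2.
P(M+2) = C(2,1) × 0.37300^1 × 0.62700^1 = 2 × 0.3730 × 0.6270 = 0.467742 (base)
P(M+4) = C(2,2) × 0.37300^0 × 0.62700^2 = 1 × 1.0000 × 0.393129 = 0.393129
Relative intensity = 0.393129 / 0.467742 × 100 = 84.05

84.05%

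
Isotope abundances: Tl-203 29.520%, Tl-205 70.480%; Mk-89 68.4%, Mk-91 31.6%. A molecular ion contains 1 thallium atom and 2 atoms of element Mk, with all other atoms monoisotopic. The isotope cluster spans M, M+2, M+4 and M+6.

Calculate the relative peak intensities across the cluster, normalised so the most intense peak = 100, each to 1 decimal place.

30.2 : 100.0 : 73.1 : 15.4

Thallium pattern (n=1): 0.2952 : 0.7048
Element Mk pattern (n=2): 0.467856 : 0.432288 : 0.099856
Convolve the two distributions (both contribute in 2-u steps):
  M: 0.2952×0.467856 = 0.138111
  M+2: 0.2952×0.432288 + 0.7048×0.467856 = 0.457356
  M+4: 0.2952×0.099856 + 0.7048×0.432288 = 0.334154
  M+6: 0.7048×0.099856 = 0.070379
Scale to base peak (0.457356) = 100: 30.2 : 100.0 : 73.1 : 15.4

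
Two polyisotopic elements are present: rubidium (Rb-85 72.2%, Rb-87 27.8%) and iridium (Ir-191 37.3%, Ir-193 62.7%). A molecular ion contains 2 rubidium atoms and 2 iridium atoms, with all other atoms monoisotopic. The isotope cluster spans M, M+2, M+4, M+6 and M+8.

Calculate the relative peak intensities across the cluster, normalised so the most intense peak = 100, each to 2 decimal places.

Rubidium pattern (n=2): 0.521284 : 0.401432 : 0.077284
Iridium pattern (n=2): 0.139129 : 0.467742 : 0.393129
Convolve the two distributions (both contribute in 2-u steps):
  M: 0.521284×0.139129 = 0.072526
  M+2: 0.521284×0.467742 + 0.401432×0.139129 = 0.299677
  M+4: 0.521284×0.393129 + 0.401432×0.467742 + 0.077284×0.139129 = 0.403451
  M+6: 0.401432×0.393129 + 0.077284×0.467742 = 0.193964
  M+8: 0.077284×0.393129 = 0.030383
Scale to base peak (0.403451) = 100: 17.98 : 74.28 : 100.00 : 48.08 : 7.53

17.98 : 74.28 : 100.00 : 48.08 : 7.53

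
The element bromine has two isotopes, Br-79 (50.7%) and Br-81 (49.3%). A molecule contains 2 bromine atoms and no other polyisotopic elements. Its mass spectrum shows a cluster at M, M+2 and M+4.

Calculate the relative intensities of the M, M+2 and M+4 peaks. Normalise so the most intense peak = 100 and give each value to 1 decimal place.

Expanding (0.507 + 0.493)^2:
P(M) = 0.507^2 = 0.257049
P(M+2) = 2 × 0.507^1 × 0.493^1 = 0.499902
P(M+4) = 0.493^2 = 0.243049
The M+2 peak is largest (0.499902); scaling to 100 gives 51.4 : 100.0 : 48.6.

51.4 : 100.0 : 48.6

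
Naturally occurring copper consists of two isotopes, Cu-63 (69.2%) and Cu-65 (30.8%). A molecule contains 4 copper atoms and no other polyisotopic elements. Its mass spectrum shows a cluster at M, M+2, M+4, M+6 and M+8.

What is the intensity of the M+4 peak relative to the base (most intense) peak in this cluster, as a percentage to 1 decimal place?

66.8%

Term probabilities: M 0.2293, M+2 0.4083, M+4 0.2726, M+6 0.0809, M+8 0.0090. Base peak = M+2.
P(M+2) = C(4,1) × 0.692^3 × 0.308^1 = 4 × 0.33137389 × 0.3080 = 0.408253 (base)
P(M+4) = C(4,2) × 0.692^2 × 0.308^2 = 6 × 0.478864 × 0.094864 = 0.272562
Relative intensity = 0.272562 / 0.408253 × 100 = 66.8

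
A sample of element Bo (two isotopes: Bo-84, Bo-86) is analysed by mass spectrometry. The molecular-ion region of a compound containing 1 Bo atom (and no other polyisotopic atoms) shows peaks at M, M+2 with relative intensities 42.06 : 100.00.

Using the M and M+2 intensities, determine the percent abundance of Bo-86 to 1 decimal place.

Let p = fractional abundance of Bo-84. I(M+2)/I(M) = [C(1,1)·p^0·(1−p)] / p^1 = 1·(1−p)/p = 100.00/42.06 = 2.3776
(1−p)/p = 2.3776/1 = 2.3776  ⇒  p = 1/(1 + 2.3776) = 0.2961
Bo-84: 29.6%, Bo-86: 70.4%.

70.4%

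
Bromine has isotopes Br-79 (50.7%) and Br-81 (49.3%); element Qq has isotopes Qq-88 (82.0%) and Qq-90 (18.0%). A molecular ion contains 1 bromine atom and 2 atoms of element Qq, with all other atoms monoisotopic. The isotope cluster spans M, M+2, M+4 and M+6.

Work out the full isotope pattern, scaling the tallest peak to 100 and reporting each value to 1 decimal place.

70.9 : 100.0 : 33.7 : 3.3

Bromine pattern (n=1): 0.5070 : 0.4930
Element Qq pattern (n=2): 0.6724 : 0.2952 : 0.0324
Convolve the two distributions (both contribute in 2-u steps):
  M: 0.5070×0.6724 = 0.340907
  M+2: 0.5070×0.2952 + 0.4930×0.6724 = 0.481160
  M+4: 0.5070×0.0324 + 0.4930×0.2952 = 0.161960
  M+6: 0.4930×0.0324 = 0.015973
Scale to base peak (0.481160) = 100: 70.9 : 100.0 : 33.7 : 3.3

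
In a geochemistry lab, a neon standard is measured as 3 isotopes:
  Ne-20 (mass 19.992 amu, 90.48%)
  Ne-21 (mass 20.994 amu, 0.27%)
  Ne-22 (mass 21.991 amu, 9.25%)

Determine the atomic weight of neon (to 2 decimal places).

20.18 amu

Ar = Σ fᵢ·mᵢ = 0.9048 × 19.992 + 0.0027 × 20.994 + 0.0925 × 21.991
= 18.0888 + 0.0567 + 2.0342 = 20.1797 amu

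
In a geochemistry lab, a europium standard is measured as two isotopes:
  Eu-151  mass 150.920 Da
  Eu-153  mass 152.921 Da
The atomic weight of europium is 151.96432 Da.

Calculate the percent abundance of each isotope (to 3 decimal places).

Eu-151: 47.810%, Eu-153: 52.190%

Let x be the fractional abundance of Eu-151; then Eu-153 has abundance 1 − x.
150.920·x + 152.921·(1 − x) = 151.96432
(150.920 − 152.921)·x = 151.96432 − 152.921
x = -0.95668 / -2.001 = 0.47810 → 47.810% Eu-151, 52.190% Eu-153.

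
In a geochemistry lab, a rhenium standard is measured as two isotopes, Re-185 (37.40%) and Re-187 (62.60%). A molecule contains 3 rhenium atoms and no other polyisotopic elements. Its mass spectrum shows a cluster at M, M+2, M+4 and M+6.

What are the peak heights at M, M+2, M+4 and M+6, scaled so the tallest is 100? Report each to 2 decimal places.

Each Re atom is independently Re-185 (p = 0.3740) or Re-187 (q = 0.6260); the cluster is the binomial expansion (p + q)^3.
P(M) = 0.3740^3 = 0.052314
P(M+2) = 3 × 0.3740^2 × 0.6260^1 = 0.262687
P(M+4) = 3 × 0.3740^1 × 0.6260^2 = 0.439685
P(M+6) = 0.6260^3 = 0.245314
The M+4 peak is largest (0.439685); scaling to 100 gives 11.90 : 59.74 : 100.00 : 55.79.

11.90 : 59.74 : 100.00 : 55.79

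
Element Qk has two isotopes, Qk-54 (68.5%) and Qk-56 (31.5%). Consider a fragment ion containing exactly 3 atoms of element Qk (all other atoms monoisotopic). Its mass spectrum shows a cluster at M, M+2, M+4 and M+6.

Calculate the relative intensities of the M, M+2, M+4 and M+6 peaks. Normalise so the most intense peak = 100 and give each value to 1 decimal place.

72.5 : 100.0 : 46.0 : 7.0

The 3 Qk atoms are independent, so intensities follow the terms of (0.685 + 0.315)^3.
P(M) = 0.685^3 = 0.321419
P(M+2) = 3 × 0.685^2 × 0.315^1 = 0.443418
P(M+4) = 3 × 0.685^1 × 0.315^2 = 0.203907
P(M+6) = 0.315^3 = 0.031256
The M+2 peak is largest (0.443418); scaling to 100 gives 72.5 : 100.0 : 46.0 : 7.0.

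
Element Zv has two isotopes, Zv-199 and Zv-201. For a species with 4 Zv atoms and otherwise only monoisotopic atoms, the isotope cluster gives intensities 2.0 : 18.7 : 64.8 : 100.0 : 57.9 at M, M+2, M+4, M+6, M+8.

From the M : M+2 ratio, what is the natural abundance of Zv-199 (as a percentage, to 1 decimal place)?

Let p = fractional abundance of Zv-199. I(M+2)/I(M) = [C(4,1)·p^3·(1−p)] / p^4 = 4·(1−p)/p = 18.7/2.0 = 9.3500
(1−p)/p = 9.3500/4 = 2.3375  ⇒  p = 1/(1 + 2.3375) = 0.2996
Zv-199: 30.0%, Zv-201: 70.0%.

30.0%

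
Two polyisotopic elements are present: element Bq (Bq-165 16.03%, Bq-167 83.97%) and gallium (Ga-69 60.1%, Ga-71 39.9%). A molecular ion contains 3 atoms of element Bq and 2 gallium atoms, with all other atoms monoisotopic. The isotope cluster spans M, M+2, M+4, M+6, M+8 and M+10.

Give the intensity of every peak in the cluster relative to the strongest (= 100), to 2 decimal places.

0.38 : 6.56 : 39.86 : 100.00 : 87.37 : 24.37

Element Bq pattern (n=3): 0.00411908 : 0.06473102 : 0.33908071 : 0.59206919
Gallium pattern (n=2): 0.361201 : 0.479598 : 0.159201
Convolve the two distributions (both contribute in 2-u steps):
  M: 0.00411908×0.361201 = 0.001488
  M+2: 0.00411908×0.479598 + 0.06473102×0.361201 = 0.025356
  M+4: 0.00411908×0.159201 + 0.06473102×0.479598 + 0.33908071×0.361201 = 0.154177
  M+6: 0.06473102×0.159201 + 0.33908071×0.479598 + 0.59206919×0.361201 = 0.386784
  M+8: 0.33908071×0.159201 + 0.59206919×0.479598 = 0.337937
  M+10: 0.59206919×0.159201 = 0.094258
Scale to base peak (0.386784) = 100: 0.38 : 6.56 : 39.86 : 100.00 : 87.37 : 24.37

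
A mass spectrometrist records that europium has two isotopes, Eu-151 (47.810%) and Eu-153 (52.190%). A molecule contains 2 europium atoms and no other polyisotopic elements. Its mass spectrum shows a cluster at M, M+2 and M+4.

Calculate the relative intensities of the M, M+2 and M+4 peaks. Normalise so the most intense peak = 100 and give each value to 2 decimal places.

Each Eu atom is independently Eu-151 (p = 0.47810) or Eu-153 (q = 0.52190); the cluster is the binomial expansion (p + q)^2.
P(M) = 0.47810^2 = 0.228580
P(M+2) = 2 × 0.47810^1 × 0.52190^1 = 0.499041
P(M+4) = 0.52190^2 = 0.272380
The M+2 peak is largest (0.499041); scaling to 100 gives 45.80 : 100.00 : 54.58.

45.80 : 100.00 : 54.58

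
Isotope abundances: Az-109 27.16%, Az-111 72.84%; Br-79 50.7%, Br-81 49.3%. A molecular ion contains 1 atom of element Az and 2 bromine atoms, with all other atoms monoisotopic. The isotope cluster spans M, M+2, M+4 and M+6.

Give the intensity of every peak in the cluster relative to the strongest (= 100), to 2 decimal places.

Element Az pattern (n=1): 0.2716 : 0.7284
Bromine pattern (n=2): 0.257049 : 0.499902 : 0.243049
Convolve the two distributions (both contribute in 2-u steps):
  M: 0.2716×0.257049 = 0.069815
  M+2: 0.2716×0.499902 + 0.7284×0.257049 = 0.323008
  M+4: 0.2716×0.243049 + 0.7284×0.499902 = 0.430141
  M+6: 0.7284×0.243049 = 0.177037
Scale to base peak (0.430141) = 100: 16.23 : 75.09 : 100.00 : 41.16

16.23 : 75.09 : 100.00 : 41.16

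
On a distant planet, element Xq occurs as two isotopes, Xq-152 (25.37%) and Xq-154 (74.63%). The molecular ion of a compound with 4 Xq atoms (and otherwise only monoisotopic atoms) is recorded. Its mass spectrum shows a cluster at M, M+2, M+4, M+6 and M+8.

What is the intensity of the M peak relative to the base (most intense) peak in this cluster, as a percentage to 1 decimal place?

1.0%

(0.2537 + 0.7463)^4 gives M 0.0041, M+2 0.0487, M+4 0.2151, M+6 0.4218, M+8 0.3102; the largest is M+6.
P(M+6) = C(4,3) × 0.2537^1 × 0.7463^3 = 4 × 0.2537 × 0.415662 = 0.421814 (base)
P(M) = C(4,0) × 0.2537^4 × 0.7463^0 = 1 × 0.00414268 × 1.0000 = 0.004143
Relative intensity = 0.004143 / 0.421814 × 100 = 1.0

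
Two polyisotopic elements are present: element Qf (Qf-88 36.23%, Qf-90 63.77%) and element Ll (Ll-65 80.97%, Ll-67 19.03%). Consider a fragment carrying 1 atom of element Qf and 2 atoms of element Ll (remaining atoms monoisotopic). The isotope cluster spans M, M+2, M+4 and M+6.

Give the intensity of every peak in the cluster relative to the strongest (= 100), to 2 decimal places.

Element Qf pattern (n=1): 0.3623 : 0.6377
Element Ll pattern (n=2): 0.65561409 : 0.30817182 : 0.03621409
Convolve the two distributions (both contribute in 2-u steps):
  M: 0.3623×0.65561409 = 0.237529
  M+2: 0.3623×0.30817182 + 0.6377×0.65561409 = 0.529736
  M+4: 0.3623×0.03621409 + 0.6377×0.30817182 = 0.209642
  M+6: 0.6377×0.03621409 = 0.023094
Scale to base peak (0.529736) = 100: 44.84 : 100.00 : 39.57 : 4.36

44.84 : 100.00 : 39.57 : 4.36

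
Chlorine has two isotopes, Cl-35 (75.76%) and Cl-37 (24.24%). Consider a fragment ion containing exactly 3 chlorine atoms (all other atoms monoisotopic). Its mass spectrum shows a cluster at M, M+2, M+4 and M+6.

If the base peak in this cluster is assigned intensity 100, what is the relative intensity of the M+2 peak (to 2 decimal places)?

Binomial terms of (0.7576 + 0.2424)^3: M 0.4348, M+2 0.4174, M+4 0.1335, M+6 0.0142 → M is the base peak.
P(M) = C(3,0) × 0.7576^3 × 0.2424^0 = 1 × 0.4348304 × 1.0000 = 0.434830 (base)
P(M+2) = C(3,1) × 0.7576^2 × 0.2424^1 = 3 × 0.57395776 × 0.2424 = 0.417382
Relative intensity = 0.417382 / 0.434830 × 100 = 95.99

95.99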